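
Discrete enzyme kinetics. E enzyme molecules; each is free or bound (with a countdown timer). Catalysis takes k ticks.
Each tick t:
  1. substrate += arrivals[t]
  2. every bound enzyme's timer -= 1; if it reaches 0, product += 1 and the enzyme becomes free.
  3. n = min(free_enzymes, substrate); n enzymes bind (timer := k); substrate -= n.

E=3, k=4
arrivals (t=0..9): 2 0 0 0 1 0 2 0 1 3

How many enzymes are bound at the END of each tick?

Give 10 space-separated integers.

Answer: 2 2 2 2 1 1 3 3 3 3

Derivation:
t=0: arr=2 -> substrate=0 bound=2 product=0
t=1: arr=0 -> substrate=0 bound=2 product=0
t=2: arr=0 -> substrate=0 bound=2 product=0
t=3: arr=0 -> substrate=0 bound=2 product=0
t=4: arr=1 -> substrate=0 bound=1 product=2
t=5: arr=0 -> substrate=0 bound=1 product=2
t=6: arr=2 -> substrate=0 bound=3 product=2
t=7: arr=0 -> substrate=0 bound=3 product=2
t=8: arr=1 -> substrate=0 bound=3 product=3
t=9: arr=3 -> substrate=3 bound=3 product=3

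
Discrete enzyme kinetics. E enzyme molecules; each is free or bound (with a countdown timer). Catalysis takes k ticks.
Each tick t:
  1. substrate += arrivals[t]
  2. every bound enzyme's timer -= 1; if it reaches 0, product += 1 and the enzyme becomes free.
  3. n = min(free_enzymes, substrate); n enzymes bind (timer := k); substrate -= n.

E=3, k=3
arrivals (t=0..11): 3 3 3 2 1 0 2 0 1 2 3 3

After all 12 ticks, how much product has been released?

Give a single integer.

Answer: 9

Derivation:
t=0: arr=3 -> substrate=0 bound=3 product=0
t=1: arr=3 -> substrate=3 bound=3 product=0
t=2: arr=3 -> substrate=6 bound=3 product=0
t=3: arr=2 -> substrate=5 bound=3 product=3
t=4: arr=1 -> substrate=6 bound=3 product=3
t=5: arr=0 -> substrate=6 bound=3 product=3
t=6: arr=2 -> substrate=5 bound=3 product=6
t=7: arr=0 -> substrate=5 bound=3 product=6
t=8: arr=1 -> substrate=6 bound=3 product=6
t=9: arr=2 -> substrate=5 bound=3 product=9
t=10: arr=3 -> substrate=8 bound=3 product=9
t=11: arr=3 -> substrate=11 bound=3 product=9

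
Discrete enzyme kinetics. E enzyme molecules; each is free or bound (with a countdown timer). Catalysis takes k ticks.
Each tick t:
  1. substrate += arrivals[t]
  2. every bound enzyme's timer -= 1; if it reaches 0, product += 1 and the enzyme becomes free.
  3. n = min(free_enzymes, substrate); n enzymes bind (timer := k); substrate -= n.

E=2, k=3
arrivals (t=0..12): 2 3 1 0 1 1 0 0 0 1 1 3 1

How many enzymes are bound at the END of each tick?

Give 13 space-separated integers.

Answer: 2 2 2 2 2 2 2 2 2 2 2 2 2

Derivation:
t=0: arr=2 -> substrate=0 bound=2 product=0
t=1: arr=3 -> substrate=3 bound=2 product=0
t=2: arr=1 -> substrate=4 bound=2 product=0
t=3: arr=0 -> substrate=2 bound=2 product=2
t=4: arr=1 -> substrate=3 bound=2 product=2
t=5: arr=1 -> substrate=4 bound=2 product=2
t=6: arr=0 -> substrate=2 bound=2 product=4
t=7: arr=0 -> substrate=2 bound=2 product=4
t=8: arr=0 -> substrate=2 bound=2 product=4
t=9: arr=1 -> substrate=1 bound=2 product=6
t=10: arr=1 -> substrate=2 bound=2 product=6
t=11: arr=3 -> substrate=5 bound=2 product=6
t=12: arr=1 -> substrate=4 bound=2 product=8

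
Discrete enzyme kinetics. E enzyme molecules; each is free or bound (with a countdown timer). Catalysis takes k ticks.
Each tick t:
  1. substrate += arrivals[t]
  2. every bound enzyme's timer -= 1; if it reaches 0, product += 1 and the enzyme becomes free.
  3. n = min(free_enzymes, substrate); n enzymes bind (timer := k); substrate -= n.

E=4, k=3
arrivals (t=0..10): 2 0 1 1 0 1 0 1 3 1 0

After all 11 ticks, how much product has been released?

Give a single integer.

t=0: arr=2 -> substrate=0 bound=2 product=0
t=1: arr=0 -> substrate=0 bound=2 product=0
t=2: arr=1 -> substrate=0 bound=3 product=0
t=3: arr=1 -> substrate=0 bound=2 product=2
t=4: arr=0 -> substrate=0 bound=2 product=2
t=5: arr=1 -> substrate=0 bound=2 product=3
t=6: arr=0 -> substrate=0 bound=1 product=4
t=7: arr=1 -> substrate=0 bound=2 product=4
t=8: arr=3 -> substrate=0 bound=4 product=5
t=9: arr=1 -> substrate=1 bound=4 product=5
t=10: arr=0 -> substrate=0 bound=4 product=6

Answer: 6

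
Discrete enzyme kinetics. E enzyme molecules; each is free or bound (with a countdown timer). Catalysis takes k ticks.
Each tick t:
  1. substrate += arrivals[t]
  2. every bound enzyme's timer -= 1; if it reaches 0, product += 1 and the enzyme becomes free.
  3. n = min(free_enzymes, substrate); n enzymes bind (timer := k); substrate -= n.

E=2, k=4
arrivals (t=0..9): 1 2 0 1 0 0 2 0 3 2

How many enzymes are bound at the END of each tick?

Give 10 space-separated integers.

t=0: arr=1 -> substrate=0 bound=1 product=0
t=1: arr=2 -> substrate=1 bound=2 product=0
t=2: arr=0 -> substrate=1 bound=2 product=0
t=3: arr=1 -> substrate=2 bound=2 product=0
t=4: arr=0 -> substrate=1 bound=2 product=1
t=5: arr=0 -> substrate=0 bound=2 product=2
t=6: arr=2 -> substrate=2 bound=2 product=2
t=7: arr=0 -> substrate=2 bound=2 product=2
t=8: arr=3 -> substrate=4 bound=2 product=3
t=9: arr=2 -> substrate=5 bound=2 product=4

Answer: 1 2 2 2 2 2 2 2 2 2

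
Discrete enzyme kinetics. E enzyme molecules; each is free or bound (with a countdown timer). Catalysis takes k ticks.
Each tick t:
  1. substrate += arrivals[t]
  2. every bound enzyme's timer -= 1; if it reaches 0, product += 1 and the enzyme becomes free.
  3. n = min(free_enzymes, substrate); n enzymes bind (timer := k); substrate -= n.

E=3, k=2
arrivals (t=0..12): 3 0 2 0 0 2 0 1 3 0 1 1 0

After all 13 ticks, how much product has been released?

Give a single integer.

t=0: arr=3 -> substrate=0 bound=3 product=0
t=1: arr=0 -> substrate=0 bound=3 product=0
t=2: arr=2 -> substrate=0 bound=2 product=3
t=3: arr=0 -> substrate=0 bound=2 product=3
t=4: arr=0 -> substrate=0 bound=0 product=5
t=5: arr=2 -> substrate=0 bound=2 product=5
t=6: arr=0 -> substrate=0 bound=2 product=5
t=7: arr=1 -> substrate=0 bound=1 product=7
t=8: arr=3 -> substrate=1 bound=3 product=7
t=9: arr=0 -> substrate=0 bound=3 product=8
t=10: arr=1 -> substrate=0 bound=2 product=10
t=11: arr=1 -> substrate=0 bound=2 product=11
t=12: arr=0 -> substrate=0 bound=1 product=12

Answer: 12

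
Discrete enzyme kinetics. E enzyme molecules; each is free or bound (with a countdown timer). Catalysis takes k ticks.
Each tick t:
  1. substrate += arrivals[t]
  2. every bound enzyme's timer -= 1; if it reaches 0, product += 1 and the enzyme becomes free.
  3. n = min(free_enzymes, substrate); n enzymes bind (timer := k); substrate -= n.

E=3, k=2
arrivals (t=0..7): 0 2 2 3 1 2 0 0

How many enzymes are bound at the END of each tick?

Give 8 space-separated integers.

t=0: arr=0 -> substrate=0 bound=0 product=0
t=1: arr=2 -> substrate=0 bound=2 product=0
t=2: arr=2 -> substrate=1 bound=3 product=0
t=3: arr=3 -> substrate=2 bound=3 product=2
t=4: arr=1 -> substrate=2 bound=3 product=3
t=5: arr=2 -> substrate=2 bound=3 product=5
t=6: arr=0 -> substrate=1 bound=3 product=6
t=7: arr=0 -> substrate=0 bound=2 product=8

Answer: 0 2 3 3 3 3 3 2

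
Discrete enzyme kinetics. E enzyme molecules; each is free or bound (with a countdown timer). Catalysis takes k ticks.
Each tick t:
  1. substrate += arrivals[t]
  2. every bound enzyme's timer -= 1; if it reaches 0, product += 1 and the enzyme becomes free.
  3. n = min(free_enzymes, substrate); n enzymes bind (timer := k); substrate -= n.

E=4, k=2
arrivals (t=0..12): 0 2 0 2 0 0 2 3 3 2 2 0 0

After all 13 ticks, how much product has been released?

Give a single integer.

Answer: 14

Derivation:
t=0: arr=0 -> substrate=0 bound=0 product=0
t=1: arr=2 -> substrate=0 bound=2 product=0
t=2: arr=0 -> substrate=0 bound=2 product=0
t=3: arr=2 -> substrate=0 bound=2 product=2
t=4: arr=0 -> substrate=0 bound=2 product=2
t=5: arr=0 -> substrate=0 bound=0 product=4
t=6: arr=2 -> substrate=0 bound=2 product=4
t=7: arr=3 -> substrate=1 bound=4 product=4
t=8: arr=3 -> substrate=2 bound=4 product=6
t=9: arr=2 -> substrate=2 bound=4 product=8
t=10: arr=2 -> substrate=2 bound=4 product=10
t=11: arr=0 -> substrate=0 bound=4 product=12
t=12: arr=0 -> substrate=0 bound=2 product=14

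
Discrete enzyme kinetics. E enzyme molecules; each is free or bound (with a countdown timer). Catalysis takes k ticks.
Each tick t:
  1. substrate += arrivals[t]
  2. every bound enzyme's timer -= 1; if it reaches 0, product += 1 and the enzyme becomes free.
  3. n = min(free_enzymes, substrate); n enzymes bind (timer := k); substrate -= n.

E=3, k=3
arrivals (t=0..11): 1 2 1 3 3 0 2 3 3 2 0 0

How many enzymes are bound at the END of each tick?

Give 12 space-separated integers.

t=0: arr=1 -> substrate=0 bound=1 product=0
t=1: arr=2 -> substrate=0 bound=3 product=0
t=2: arr=1 -> substrate=1 bound=3 product=0
t=3: arr=3 -> substrate=3 bound=3 product=1
t=4: arr=3 -> substrate=4 bound=3 product=3
t=5: arr=0 -> substrate=4 bound=3 product=3
t=6: arr=2 -> substrate=5 bound=3 product=4
t=7: arr=3 -> substrate=6 bound=3 product=6
t=8: arr=3 -> substrate=9 bound=3 product=6
t=9: arr=2 -> substrate=10 bound=3 product=7
t=10: arr=0 -> substrate=8 bound=3 product=9
t=11: arr=0 -> substrate=8 bound=3 product=9

Answer: 1 3 3 3 3 3 3 3 3 3 3 3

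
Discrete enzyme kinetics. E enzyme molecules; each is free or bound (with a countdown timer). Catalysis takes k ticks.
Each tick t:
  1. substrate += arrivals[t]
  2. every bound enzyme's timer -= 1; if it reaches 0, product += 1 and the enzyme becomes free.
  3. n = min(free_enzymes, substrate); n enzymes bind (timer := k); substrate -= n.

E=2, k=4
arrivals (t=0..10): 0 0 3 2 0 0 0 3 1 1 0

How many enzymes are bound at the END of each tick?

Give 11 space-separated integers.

Answer: 0 0 2 2 2 2 2 2 2 2 2

Derivation:
t=0: arr=0 -> substrate=0 bound=0 product=0
t=1: arr=0 -> substrate=0 bound=0 product=0
t=2: arr=3 -> substrate=1 bound=2 product=0
t=3: arr=2 -> substrate=3 bound=2 product=0
t=4: arr=0 -> substrate=3 bound=2 product=0
t=5: arr=0 -> substrate=3 bound=2 product=0
t=6: arr=0 -> substrate=1 bound=2 product=2
t=7: arr=3 -> substrate=4 bound=2 product=2
t=8: arr=1 -> substrate=5 bound=2 product=2
t=9: arr=1 -> substrate=6 bound=2 product=2
t=10: arr=0 -> substrate=4 bound=2 product=4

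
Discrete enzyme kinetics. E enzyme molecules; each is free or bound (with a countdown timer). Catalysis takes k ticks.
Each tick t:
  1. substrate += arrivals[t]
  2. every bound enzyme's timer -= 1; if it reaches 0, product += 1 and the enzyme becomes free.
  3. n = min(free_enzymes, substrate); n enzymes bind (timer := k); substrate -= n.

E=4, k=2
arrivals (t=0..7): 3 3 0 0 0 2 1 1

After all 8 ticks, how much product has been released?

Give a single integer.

Answer: 8

Derivation:
t=0: arr=3 -> substrate=0 bound=3 product=0
t=1: arr=3 -> substrate=2 bound=4 product=0
t=2: arr=0 -> substrate=0 bound=3 product=3
t=3: arr=0 -> substrate=0 bound=2 product=4
t=4: arr=0 -> substrate=0 bound=0 product=6
t=5: arr=2 -> substrate=0 bound=2 product=6
t=6: arr=1 -> substrate=0 bound=3 product=6
t=7: arr=1 -> substrate=0 bound=2 product=8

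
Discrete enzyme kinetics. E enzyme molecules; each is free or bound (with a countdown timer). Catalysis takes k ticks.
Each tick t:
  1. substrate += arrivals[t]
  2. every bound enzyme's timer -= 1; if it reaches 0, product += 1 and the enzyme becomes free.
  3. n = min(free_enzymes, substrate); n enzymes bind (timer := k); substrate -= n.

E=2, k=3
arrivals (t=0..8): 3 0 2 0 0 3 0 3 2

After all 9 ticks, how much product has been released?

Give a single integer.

Answer: 4

Derivation:
t=0: arr=3 -> substrate=1 bound=2 product=0
t=1: arr=0 -> substrate=1 bound=2 product=0
t=2: arr=2 -> substrate=3 bound=2 product=0
t=3: arr=0 -> substrate=1 bound=2 product=2
t=4: arr=0 -> substrate=1 bound=2 product=2
t=5: arr=3 -> substrate=4 bound=2 product=2
t=6: arr=0 -> substrate=2 bound=2 product=4
t=7: arr=3 -> substrate=5 bound=2 product=4
t=8: arr=2 -> substrate=7 bound=2 product=4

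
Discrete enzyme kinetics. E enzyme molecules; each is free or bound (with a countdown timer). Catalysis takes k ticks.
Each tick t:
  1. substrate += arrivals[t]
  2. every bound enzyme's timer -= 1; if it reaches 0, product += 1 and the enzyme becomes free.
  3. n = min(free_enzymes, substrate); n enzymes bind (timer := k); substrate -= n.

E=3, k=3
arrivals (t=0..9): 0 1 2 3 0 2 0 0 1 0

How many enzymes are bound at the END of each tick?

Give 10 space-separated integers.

Answer: 0 1 3 3 3 3 3 3 3 3

Derivation:
t=0: arr=0 -> substrate=0 bound=0 product=0
t=1: arr=1 -> substrate=0 bound=1 product=0
t=2: arr=2 -> substrate=0 bound=3 product=0
t=3: arr=3 -> substrate=3 bound=3 product=0
t=4: arr=0 -> substrate=2 bound=3 product=1
t=5: arr=2 -> substrate=2 bound=3 product=3
t=6: arr=0 -> substrate=2 bound=3 product=3
t=7: arr=0 -> substrate=1 bound=3 product=4
t=8: arr=1 -> substrate=0 bound=3 product=6
t=9: arr=0 -> substrate=0 bound=3 product=6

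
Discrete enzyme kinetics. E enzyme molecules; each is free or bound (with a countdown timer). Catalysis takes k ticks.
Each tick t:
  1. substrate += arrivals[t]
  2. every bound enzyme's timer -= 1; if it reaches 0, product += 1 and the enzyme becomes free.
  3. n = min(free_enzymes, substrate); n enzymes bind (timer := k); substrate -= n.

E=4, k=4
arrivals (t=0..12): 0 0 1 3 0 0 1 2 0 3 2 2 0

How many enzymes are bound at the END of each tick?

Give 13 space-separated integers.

Answer: 0 0 1 4 4 4 4 3 3 4 4 4 4

Derivation:
t=0: arr=0 -> substrate=0 bound=0 product=0
t=1: arr=0 -> substrate=0 bound=0 product=0
t=2: arr=1 -> substrate=0 bound=1 product=0
t=3: arr=3 -> substrate=0 bound=4 product=0
t=4: arr=0 -> substrate=0 bound=4 product=0
t=5: arr=0 -> substrate=0 bound=4 product=0
t=6: arr=1 -> substrate=0 bound=4 product=1
t=7: arr=2 -> substrate=0 bound=3 product=4
t=8: arr=0 -> substrate=0 bound=3 product=4
t=9: arr=3 -> substrate=2 bound=4 product=4
t=10: arr=2 -> substrate=3 bound=4 product=5
t=11: arr=2 -> substrate=3 bound=4 product=7
t=12: arr=0 -> substrate=3 bound=4 product=7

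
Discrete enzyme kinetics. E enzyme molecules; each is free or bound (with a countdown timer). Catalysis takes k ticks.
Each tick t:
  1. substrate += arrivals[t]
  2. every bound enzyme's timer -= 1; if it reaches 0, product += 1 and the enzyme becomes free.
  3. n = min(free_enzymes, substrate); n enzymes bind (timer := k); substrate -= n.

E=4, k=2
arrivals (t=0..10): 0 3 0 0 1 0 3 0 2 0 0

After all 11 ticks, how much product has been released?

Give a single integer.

t=0: arr=0 -> substrate=0 bound=0 product=0
t=1: arr=3 -> substrate=0 bound=3 product=0
t=2: arr=0 -> substrate=0 bound=3 product=0
t=3: arr=0 -> substrate=0 bound=0 product=3
t=4: arr=1 -> substrate=0 bound=1 product=3
t=5: arr=0 -> substrate=0 bound=1 product=3
t=6: arr=3 -> substrate=0 bound=3 product=4
t=7: arr=0 -> substrate=0 bound=3 product=4
t=8: arr=2 -> substrate=0 bound=2 product=7
t=9: arr=0 -> substrate=0 bound=2 product=7
t=10: arr=0 -> substrate=0 bound=0 product=9

Answer: 9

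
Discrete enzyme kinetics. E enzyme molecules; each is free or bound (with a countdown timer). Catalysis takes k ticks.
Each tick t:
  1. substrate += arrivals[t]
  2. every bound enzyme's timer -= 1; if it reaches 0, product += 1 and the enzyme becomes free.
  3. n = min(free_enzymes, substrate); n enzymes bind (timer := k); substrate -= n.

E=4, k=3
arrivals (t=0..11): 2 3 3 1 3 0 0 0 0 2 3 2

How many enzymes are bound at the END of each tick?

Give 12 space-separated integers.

Answer: 2 4 4 4 4 4 4 4 4 4 4 4

Derivation:
t=0: arr=2 -> substrate=0 bound=2 product=0
t=1: arr=3 -> substrate=1 bound=4 product=0
t=2: arr=3 -> substrate=4 bound=4 product=0
t=3: arr=1 -> substrate=3 bound=4 product=2
t=4: arr=3 -> substrate=4 bound=4 product=4
t=5: arr=0 -> substrate=4 bound=4 product=4
t=6: arr=0 -> substrate=2 bound=4 product=6
t=7: arr=0 -> substrate=0 bound=4 product=8
t=8: arr=0 -> substrate=0 bound=4 product=8
t=9: arr=2 -> substrate=0 bound=4 product=10
t=10: arr=3 -> substrate=1 bound=4 product=12
t=11: arr=2 -> substrate=3 bound=4 product=12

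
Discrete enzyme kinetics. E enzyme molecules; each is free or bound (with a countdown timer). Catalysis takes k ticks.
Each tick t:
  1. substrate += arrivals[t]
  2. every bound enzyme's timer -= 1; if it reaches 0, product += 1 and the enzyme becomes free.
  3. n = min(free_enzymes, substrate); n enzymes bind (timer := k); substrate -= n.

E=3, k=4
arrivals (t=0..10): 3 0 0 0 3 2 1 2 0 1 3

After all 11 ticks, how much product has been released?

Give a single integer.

t=0: arr=3 -> substrate=0 bound=3 product=0
t=1: arr=0 -> substrate=0 bound=3 product=0
t=2: arr=0 -> substrate=0 bound=3 product=0
t=3: arr=0 -> substrate=0 bound=3 product=0
t=4: arr=3 -> substrate=0 bound=3 product=3
t=5: arr=2 -> substrate=2 bound=3 product=3
t=6: arr=1 -> substrate=3 bound=3 product=3
t=7: arr=2 -> substrate=5 bound=3 product=3
t=8: arr=0 -> substrate=2 bound=3 product=6
t=9: arr=1 -> substrate=3 bound=3 product=6
t=10: arr=3 -> substrate=6 bound=3 product=6

Answer: 6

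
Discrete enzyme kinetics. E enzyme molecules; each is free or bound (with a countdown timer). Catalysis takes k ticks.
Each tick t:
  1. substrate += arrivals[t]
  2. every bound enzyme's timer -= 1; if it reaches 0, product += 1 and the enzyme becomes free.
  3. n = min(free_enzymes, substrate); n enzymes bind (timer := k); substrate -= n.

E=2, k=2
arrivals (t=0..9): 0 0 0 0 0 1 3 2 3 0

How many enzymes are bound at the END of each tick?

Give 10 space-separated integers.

t=0: arr=0 -> substrate=0 bound=0 product=0
t=1: arr=0 -> substrate=0 bound=0 product=0
t=2: arr=0 -> substrate=0 bound=0 product=0
t=3: arr=0 -> substrate=0 bound=0 product=0
t=4: arr=0 -> substrate=0 bound=0 product=0
t=5: arr=1 -> substrate=0 bound=1 product=0
t=6: arr=3 -> substrate=2 bound=2 product=0
t=7: arr=2 -> substrate=3 bound=2 product=1
t=8: arr=3 -> substrate=5 bound=2 product=2
t=9: arr=0 -> substrate=4 bound=2 product=3

Answer: 0 0 0 0 0 1 2 2 2 2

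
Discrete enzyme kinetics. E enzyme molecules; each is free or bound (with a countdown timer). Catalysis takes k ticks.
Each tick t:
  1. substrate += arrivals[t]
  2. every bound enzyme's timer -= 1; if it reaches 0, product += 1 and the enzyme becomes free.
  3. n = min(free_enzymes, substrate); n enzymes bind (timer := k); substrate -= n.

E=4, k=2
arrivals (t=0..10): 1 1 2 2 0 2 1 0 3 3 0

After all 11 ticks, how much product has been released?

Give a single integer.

Answer: 12

Derivation:
t=0: arr=1 -> substrate=0 bound=1 product=0
t=1: arr=1 -> substrate=0 bound=2 product=0
t=2: arr=2 -> substrate=0 bound=3 product=1
t=3: arr=2 -> substrate=0 bound=4 product=2
t=4: arr=0 -> substrate=0 bound=2 product=4
t=5: arr=2 -> substrate=0 bound=2 product=6
t=6: arr=1 -> substrate=0 bound=3 product=6
t=7: arr=0 -> substrate=0 bound=1 product=8
t=8: arr=3 -> substrate=0 bound=3 product=9
t=9: arr=3 -> substrate=2 bound=4 product=9
t=10: arr=0 -> substrate=0 bound=3 product=12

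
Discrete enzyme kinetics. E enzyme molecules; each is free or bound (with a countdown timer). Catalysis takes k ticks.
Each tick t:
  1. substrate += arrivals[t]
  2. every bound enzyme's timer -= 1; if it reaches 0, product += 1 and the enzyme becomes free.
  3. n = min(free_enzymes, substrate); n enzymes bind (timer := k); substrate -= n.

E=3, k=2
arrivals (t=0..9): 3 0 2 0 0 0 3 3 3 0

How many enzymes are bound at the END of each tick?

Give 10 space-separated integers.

Answer: 3 3 2 2 0 0 3 3 3 3

Derivation:
t=0: arr=3 -> substrate=0 bound=3 product=0
t=1: arr=0 -> substrate=0 bound=3 product=0
t=2: arr=2 -> substrate=0 bound=2 product=3
t=3: arr=0 -> substrate=0 bound=2 product=3
t=4: arr=0 -> substrate=0 bound=0 product=5
t=5: arr=0 -> substrate=0 bound=0 product=5
t=6: arr=3 -> substrate=0 bound=3 product=5
t=7: arr=3 -> substrate=3 bound=3 product=5
t=8: arr=3 -> substrate=3 bound=3 product=8
t=9: arr=0 -> substrate=3 bound=3 product=8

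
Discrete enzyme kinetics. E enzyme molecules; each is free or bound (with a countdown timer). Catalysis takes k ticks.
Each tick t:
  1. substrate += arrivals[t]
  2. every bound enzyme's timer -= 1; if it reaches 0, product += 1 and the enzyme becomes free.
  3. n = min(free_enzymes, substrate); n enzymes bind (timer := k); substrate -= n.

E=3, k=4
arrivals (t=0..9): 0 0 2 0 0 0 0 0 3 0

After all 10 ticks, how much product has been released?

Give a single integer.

Answer: 2

Derivation:
t=0: arr=0 -> substrate=0 bound=0 product=0
t=1: arr=0 -> substrate=0 bound=0 product=0
t=2: arr=2 -> substrate=0 bound=2 product=0
t=3: arr=0 -> substrate=0 bound=2 product=0
t=4: arr=0 -> substrate=0 bound=2 product=0
t=5: arr=0 -> substrate=0 bound=2 product=0
t=6: arr=0 -> substrate=0 bound=0 product=2
t=7: arr=0 -> substrate=0 bound=0 product=2
t=8: arr=3 -> substrate=0 bound=3 product=2
t=9: arr=0 -> substrate=0 bound=3 product=2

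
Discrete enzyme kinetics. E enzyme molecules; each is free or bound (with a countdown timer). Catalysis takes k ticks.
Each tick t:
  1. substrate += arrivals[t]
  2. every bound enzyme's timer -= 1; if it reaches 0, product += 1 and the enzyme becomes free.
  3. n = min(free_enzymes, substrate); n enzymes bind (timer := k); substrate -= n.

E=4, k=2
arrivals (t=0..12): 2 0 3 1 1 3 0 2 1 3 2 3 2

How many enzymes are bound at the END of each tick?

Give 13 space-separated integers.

Answer: 2 2 3 4 2 4 3 2 3 4 4 4 4

Derivation:
t=0: arr=2 -> substrate=0 bound=2 product=0
t=1: arr=0 -> substrate=0 bound=2 product=0
t=2: arr=3 -> substrate=0 bound=3 product=2
t=3: arr=1 -> substrate=0 bound=4 product=2
t=4: arr=1 -> substrate=0 bound=2 product=5
t=5: arr=3 -> substrate=0 bound=4 product=6
t=6: arr=0 -> substrate=0 bound=3 product=7
t=7: arr=2 -> substrate=0 bound=2 product=10
t=8: arr=1 -> substrate=0 bound=3 product=10
t=9: arr=3 -> substrate=0 bound=4 product=12
t=10: arr=2 -> substrate=1 bound=4 product=13
t=11: arr=3 -> substrate=1 bound=4 product=16
t=12: arr=2 -> substrate=2 bound=4 product=17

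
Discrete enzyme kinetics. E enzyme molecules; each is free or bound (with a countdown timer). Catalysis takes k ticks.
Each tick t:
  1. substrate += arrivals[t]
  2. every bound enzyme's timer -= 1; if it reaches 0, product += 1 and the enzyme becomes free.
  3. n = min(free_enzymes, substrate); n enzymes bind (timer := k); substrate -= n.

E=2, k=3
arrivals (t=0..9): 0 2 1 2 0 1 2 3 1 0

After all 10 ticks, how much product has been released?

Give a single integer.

Answer: 4

Derivation:
t=0: arr=0 -> substrate=0 bound=0 product=0
t=1: arr=2 -> substrate=0 bound=2 product=0
t=2: arr=1 -> substrate=1 bound=2 product=0
t=3: arr=2 -> substrate=3 bound=2 product=0
t=4: arr=0 -> substrate=1 bound=2 product=2
t=5: arr=1 -> substrate=2 bound=2 product=2
t=6: arr=2 -> substrate=4 bound=2 product=2
t=7: arr=3 -> substrate=5 bound=2 product=4
t=8: arr=1 -> substrate=6 bound=2 product=4
t=9: arr=0 -> substrate=6 bound=2 product=4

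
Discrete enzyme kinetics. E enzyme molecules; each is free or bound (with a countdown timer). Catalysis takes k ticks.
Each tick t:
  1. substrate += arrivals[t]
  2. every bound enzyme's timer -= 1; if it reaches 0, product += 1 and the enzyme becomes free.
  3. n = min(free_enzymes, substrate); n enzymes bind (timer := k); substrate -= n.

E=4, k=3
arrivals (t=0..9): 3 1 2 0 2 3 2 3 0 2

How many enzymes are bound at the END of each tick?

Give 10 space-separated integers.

t=0: arr=3 -> substrate=0 bound=3 product=0
t=1: arr=1 -> substrate=0 bound=4 product=0
t=2: arr=2 -> substrate=2 bound=4 product=0
t=3: arr=0 -> substrate=0 bound=3 product=3
t=4: arr=2 -> substrate=0 bound=4 product=4
t=5: arr=3 -> substrate=3 bound=4 product=4
t=6: arr=2 -> substrate=3 bound=4 product=6
t=7: arr=3 -> substrate=4 bound=4 product=8
t=8: arr=0 -> substrate=4 bound=4 product=8
t=9: arr=2 -> substrate=4 bound=4 product=10

Answer: 3 4 4 3 4 4 4 4 4 4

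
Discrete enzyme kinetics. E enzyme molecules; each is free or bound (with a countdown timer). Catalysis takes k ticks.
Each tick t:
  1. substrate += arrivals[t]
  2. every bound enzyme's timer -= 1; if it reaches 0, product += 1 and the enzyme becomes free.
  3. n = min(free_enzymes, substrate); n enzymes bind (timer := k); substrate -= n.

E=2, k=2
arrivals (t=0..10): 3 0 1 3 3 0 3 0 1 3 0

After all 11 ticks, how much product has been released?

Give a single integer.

t=0: arr=3 -> substrate=1 bound=2 product=0
t=1: arr=0 -> substrate=1 bound=2 product=0
t=2: arr=1 -> substrate=0 bound=2 product=2
t=3: arr=3 -> substrate=3 bound=2 product=2
t=4: arr=3 -> substrate=4 bound=2 product=4
t=5: arr=0 -> substrate=4 bound=2 product=4
t=6: arr=3 -> substrate=5 bound=2 product=6
t=7: arr=0 -> substrate=5 bound=2 product=6
t=8: arr=1 -> substrate=4 bound=2 product=8
t=9: arr=3 -> substrate=7 bound=2 product=8
t=10: arr=0 -> substrate=5 bound=2 product=10

Answer: 10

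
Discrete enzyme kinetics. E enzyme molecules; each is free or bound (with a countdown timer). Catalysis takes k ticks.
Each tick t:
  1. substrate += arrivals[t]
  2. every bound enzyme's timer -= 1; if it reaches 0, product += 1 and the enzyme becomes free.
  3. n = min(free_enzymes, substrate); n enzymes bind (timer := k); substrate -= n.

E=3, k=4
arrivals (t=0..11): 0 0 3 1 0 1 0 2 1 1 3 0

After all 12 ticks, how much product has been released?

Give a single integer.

Answer: 6

Derivation:
t=0: arr=0 -> substrate=0 bound=0 product=0
t=1: arr=0 -> substrate=0 bound=0 product=0
t=2: arr=3 -> substrate=0 bound=3 product=0
t=3: arr=1 -> substrate=1 bound=3 product=0
t=4: arr=0 -> substrate=1 bound=3 product=0
t=5: arr=1 -> substrate=2 bound=3 product=0
t=6: arr=0 -> substrate=0 bound=2 product=3
t=7: arr=2 -> substrate=1 bound=3 product=3
t=8: arr=1 -> substrate=2 bound=3 product=3
t=9: arr=1 -> substrate=3 bound=3 product=3
t=10: arr=3 -> substrate=4 bound=3 product=5
t=11: arr=0 -> substrate=3 bound=3 product=6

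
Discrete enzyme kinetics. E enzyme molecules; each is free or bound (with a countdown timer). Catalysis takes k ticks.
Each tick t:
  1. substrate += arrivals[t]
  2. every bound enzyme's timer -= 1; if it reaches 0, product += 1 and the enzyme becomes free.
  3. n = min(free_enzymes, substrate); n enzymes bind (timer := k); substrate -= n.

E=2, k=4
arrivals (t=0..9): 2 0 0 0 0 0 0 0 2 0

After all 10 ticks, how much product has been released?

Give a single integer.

Answer: 2

Derivation:
t=0: arr=2 -> substrate=0 bound=2 product=0
t=1: arr=0 -> substrate=0 bound=2 product=0
t=2: arr=0 -> substrate=0 bound=2 product=0
t=3: arr=0 -> substrate=0 bound=2 product=0
t=4: arr=0 -> substrate=0 bound=0 product=2
t=5: arr=0 -> substrate=0 bound=0 product=2
t=6: arr=0 -> substrate=0 bound=0 product=2
t=7: arr=0 -> substrate=0 bound=0 product=2
t=8: arr=2 -> substrate=0 bound=2 product=2
t=9: arr=0 -> substrate=0 bound=2 product=2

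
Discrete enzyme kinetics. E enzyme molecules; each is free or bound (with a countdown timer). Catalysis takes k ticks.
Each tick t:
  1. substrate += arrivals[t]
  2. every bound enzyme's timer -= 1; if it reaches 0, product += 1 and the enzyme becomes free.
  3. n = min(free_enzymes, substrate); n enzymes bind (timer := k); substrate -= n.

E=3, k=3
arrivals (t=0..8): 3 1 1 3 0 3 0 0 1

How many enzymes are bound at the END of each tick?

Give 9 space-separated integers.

t=0: arr=3 -> substrate=0 bound=3 product=0
t=1: arr=1 -> substrate=1 bound=3 product=0
t=2: arr=1 -> substrate=2 bound=3 product=0
t=3: arr=3 -> substrate=2 bound=3 product=3
t=4: arr=0 -> substrate=2 bound=3 product=3
t=5: arr=3 -> substrate=5 bound=3 product=3
t=6: arr=0 -> substrate=2 bound=3 product=6
t=7: arr=0 -> substrate=2 bound=3 product=6
t=8: arr=1 -> substrate=3 bound=3 product=6

Answer: 3 3 3 3 3 3 3 3 3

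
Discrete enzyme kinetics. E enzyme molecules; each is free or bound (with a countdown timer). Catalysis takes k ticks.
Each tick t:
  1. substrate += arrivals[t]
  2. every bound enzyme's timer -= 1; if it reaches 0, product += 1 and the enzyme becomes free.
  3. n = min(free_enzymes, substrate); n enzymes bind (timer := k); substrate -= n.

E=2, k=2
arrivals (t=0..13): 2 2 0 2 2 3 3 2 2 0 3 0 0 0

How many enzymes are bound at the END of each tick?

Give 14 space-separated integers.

Answer: 2 2 2 2 2 2 2 2 2 2 2 2 2 2

Derivation:
t=0: arr=2 -> substrate=0 bound=2 product=0
t=1: arr=2 -> substrate=2 bound=2 product=0
t=2: arr=0 -> substrate=0 bound=2 product=2
t=3: arr=2 -> substrate=2 bound=2 product=2
t=4: arr=2 -> substrate=2 bound=2 product=4
t=5: arr=3 -> substrate=5 bound=2 product=4
t=6: arr=3 -> substrate=6 bound=2 product=6
t=7: arr=2 -> substrate=8 bound=2 product=6
t=8: arr=2 -> substrate=8 bound=2 product=8
t=9: arr=0 -> substrate=8 bound=2 product=8
t=10: arr=3 -> substrate=9 bound=2 product=10
t=11: arr=0 -> substrate=9 bound=2 product=10
t=12: arr=0 -> substrate=7 bound=2 product=12
t=13: arr=0 -> substrate=7 bound=2 product=12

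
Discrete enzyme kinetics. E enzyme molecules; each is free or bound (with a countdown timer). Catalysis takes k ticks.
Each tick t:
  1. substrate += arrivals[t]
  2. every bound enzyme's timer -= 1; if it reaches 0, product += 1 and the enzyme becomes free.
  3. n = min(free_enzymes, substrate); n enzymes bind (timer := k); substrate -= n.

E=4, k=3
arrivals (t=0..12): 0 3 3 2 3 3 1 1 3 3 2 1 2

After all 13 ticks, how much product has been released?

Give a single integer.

t=0: arr=0 -> substrate=0 bound=0 product=0
t=1: arr=3 -> substrate=0 bound=3 product=0
t=2: arr=3 -> substrate=2 bound=4 product=0
t=3: arr=2 -> substrate=4 bound=4 product=0
t=4: arr=3 -> substrate=4 bound=4 product=3
t=5: arr=3 -> substrate=6 bound=4 product=4
t=6: arr=1 -> substrate=7 bound=4 product=4
t=7: arr=1 -> substrate=5 bound=4 product=7
t=8: arr=3 -> substrate=7 bound=4 product=8
t=9: arr=3 -> substrate=10 bound=4 product=8
t=10: arr=2 -> substrate=9 bound=4 product=11
t=11: arr=1 -> substrate=9 bound=4 product=12
t=12: arr=2 -> substrate=11 bound=4 product=12

Answer: 12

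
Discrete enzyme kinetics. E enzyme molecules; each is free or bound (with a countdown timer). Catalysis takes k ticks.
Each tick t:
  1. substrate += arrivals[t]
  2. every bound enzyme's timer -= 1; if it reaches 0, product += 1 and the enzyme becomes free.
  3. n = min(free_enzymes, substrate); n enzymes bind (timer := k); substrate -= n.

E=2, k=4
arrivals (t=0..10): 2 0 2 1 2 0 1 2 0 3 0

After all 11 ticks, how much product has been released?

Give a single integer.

t=0: arr=2 -> substrate=0 bound=2 product=0
t=1: arr=0 -> substrate=0 bound=2 product=0
t=2: arr=2 -> substrate=2 bound=2 product=0
t=3: arr=1 -> substrate=3 bound=2 product=0
t=4: arr=2 -> substrate=3 bound=2 product=2
t=5: arr=0 -> substrate=3 bound=2 product=2
t=6: arr=1 -> substrate=4 bound=2 product=2
t=7: arr=2 -> substrate=6 bound=2 product=2
t=8: arr=0 -> substrate=4 bound=2 product=4
t=9: arr=3 -> substrate=7 bound=2 product=4
t=10: arr=0 -> substrate=7 bound=2 product=4

Answer: 4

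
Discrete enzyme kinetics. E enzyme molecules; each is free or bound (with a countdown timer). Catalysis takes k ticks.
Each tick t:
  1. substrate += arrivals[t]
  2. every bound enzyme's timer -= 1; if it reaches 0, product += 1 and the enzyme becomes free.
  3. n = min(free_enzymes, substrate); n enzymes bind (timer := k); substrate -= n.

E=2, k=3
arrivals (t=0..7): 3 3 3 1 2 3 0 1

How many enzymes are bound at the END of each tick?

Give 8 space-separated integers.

t=0: arr=3 -> substrate=1 bound=2 product=0
t=1: arr=3 -> substrate=4 bound=2 product=0
t=2: arr=3 -> substrate=7 bound=2 product=0
t=3: arr=1 -> substrate=6 bound=2 product=2
t=4: arr=2 -> substrate=8 bound=2 product=2
t=5: arr=3 -> substrate=11 bound=2 product=2
t=6: arr=0 -> substrate=9 bound=2 product=4
t=7: arr=1 -> substrate=10 bound=2 product=4

Answer: 2 2 2 2 2 2 2 2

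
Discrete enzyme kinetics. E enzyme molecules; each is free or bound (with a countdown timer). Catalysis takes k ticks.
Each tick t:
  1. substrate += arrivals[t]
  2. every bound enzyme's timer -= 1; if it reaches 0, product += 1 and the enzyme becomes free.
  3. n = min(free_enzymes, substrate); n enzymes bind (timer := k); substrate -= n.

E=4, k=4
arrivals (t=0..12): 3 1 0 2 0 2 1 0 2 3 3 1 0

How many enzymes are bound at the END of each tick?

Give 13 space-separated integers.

t=0: arr=3 -> substrate=0 bound=3 product=0
t=1: arr=1 -> substrate=0 bound=4 product=0
t=2: arr=0 -> substrate=0 bound=4 product=0
t=3: arr=2 -> substrate=2 bound=4 product=0
t=4: arr=0 -> substrate=0 bound=3 product=3
t=5: arr=2 -> substrate=0 bound=4 product=4
t=6: arr=1 -> substrate=1 bound=4 product=4
t=7: arr=0 -> substrate=1 bound=4 product=4
t=8: arr=2 -> substrate=1 bound=4 product=6
t=9: arr=3 -> substrate=2 bound=4 product=8
t=10: arr=3 -> substrate=5 bound=4 product=8
t=11: arr=1 -> substrate=6 bound=4 product=8
t=12: arr=0 -> substrate=4 bound=4 product=10

Answer: 3 4 4 4 3 4 4 4 4 4 4 4 4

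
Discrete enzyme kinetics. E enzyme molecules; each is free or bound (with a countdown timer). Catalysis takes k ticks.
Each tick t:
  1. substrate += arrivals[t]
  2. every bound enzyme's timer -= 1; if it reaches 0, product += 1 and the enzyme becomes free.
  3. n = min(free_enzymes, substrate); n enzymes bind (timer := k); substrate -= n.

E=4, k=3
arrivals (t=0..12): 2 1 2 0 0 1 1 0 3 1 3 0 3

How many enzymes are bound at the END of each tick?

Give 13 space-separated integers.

Answer: 2 3 4 3 2 2 2 2 4 4 4 4 4

Derivation:
t=0: arr=2 -> substrate=0 bound=2 product=0
t=1: arr=1 -> substrate=0 bound=3 product=0
t=2: arr=2 -> substrate=1 bound=4 product=0
t=3: arr=0 -> substrate=0 bound=3 product=2
t=4: arr=0 -> substrate=0 bound=2 product=3
t=5: arr=1 -> substrate=0 bound=2 product=4
t=6: arr=1 -> substrate=0 bound=2 product=5
t=7: arr=0 -> substrate=0 bound=2 product=5
t=8: arr=3 -> substrate=0 bound=4 product=6
t=9: arr=1 -> substrate=0 bound=4 product=7
t=10: arr=3 -> substrate=3 bound=4 product=7
t=11: arr=0 -> substrate=0 bound=4 product=10
t=12: arr=3 -> substrate=2 bound=4 product=11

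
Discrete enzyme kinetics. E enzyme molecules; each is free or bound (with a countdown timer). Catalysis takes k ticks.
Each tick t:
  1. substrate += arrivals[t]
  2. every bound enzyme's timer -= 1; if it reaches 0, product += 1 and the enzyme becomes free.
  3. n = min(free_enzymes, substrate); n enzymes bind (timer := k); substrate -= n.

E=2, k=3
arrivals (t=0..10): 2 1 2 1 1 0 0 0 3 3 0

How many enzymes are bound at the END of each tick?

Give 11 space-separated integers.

t=0: arr=2 -> substrate=0 bound=2 product=0
t=1: arr=1 -> substrate=1 bound=2 product=0
t=2: arr=2 -> substrate=3 bound=2 product=0
t=3: arr=1 -> substrate=2 bound=2 product=2
t=4: arr=1 -> substrate=3 bound=2 product=2
t=5: arr=0 -> substrate=3 bound=2 product=2
t=6: arr=0 -> substrate=1 bound=2 product=4
t=7: arr=0 -> substrate=1 bound=2 product=4
t=8: arr=3 -> substrate=4 bound=2 product=4
t=9: arr=3 -> substrate=5 bound=2 product=6
t=10: arr=0 -> substrate=5 bound=2 product=6

Answer: 2 2 2 2 2 2 2 2 2 2 2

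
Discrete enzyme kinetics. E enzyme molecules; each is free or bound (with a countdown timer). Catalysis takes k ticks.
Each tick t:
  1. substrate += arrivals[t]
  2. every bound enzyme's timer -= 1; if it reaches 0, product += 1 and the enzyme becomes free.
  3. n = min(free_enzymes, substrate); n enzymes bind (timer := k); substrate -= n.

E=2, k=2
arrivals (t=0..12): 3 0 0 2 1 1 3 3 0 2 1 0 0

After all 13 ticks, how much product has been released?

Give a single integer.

t=0: arr=3 -> substrate=1 bound=2 product=0
t=1: arr=0 -> substrate=1 bound=2 product=0
t=2: arr=0 -> substrate=0 bound=1 product=2
t=3: arr=2 -> substrate=1 bound=2 product=2
t=4: arr=1 -> substrate=1 bound=2 product=3
t=5: arr=1 -> substrate=1 bound=2 product=4
t=6: arr=3 -> substrate=3 bound=2 product=5
t=7: arr=3 -> substrate=5 bound=2 product=6
t=8: arr=0 -> substrate=4 bound=2 product=7
t=9: arr=2 -> substrate=5 bound=2 product=8
t=10: arr=1 -> substrate=5 bound=2 product=9
t=11: arr=0 -> substrate=4 bound=2 product=10
t=12: arr=0 -> substrate=3 bound=2 product=11

Answer: 11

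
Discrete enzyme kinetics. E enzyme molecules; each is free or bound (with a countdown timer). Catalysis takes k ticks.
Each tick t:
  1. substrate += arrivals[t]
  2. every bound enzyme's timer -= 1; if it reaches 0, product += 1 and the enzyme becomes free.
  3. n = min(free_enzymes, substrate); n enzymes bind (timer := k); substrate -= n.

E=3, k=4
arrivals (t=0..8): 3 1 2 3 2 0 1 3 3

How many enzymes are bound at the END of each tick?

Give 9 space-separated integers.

Answer: 3 3 3 3 3 3 3 3 3

Derivation:
t=0: arr=3 -> substrate=0 bound=3 product=0
t=1: arr=1 -> substrate=1 bound=3 product=0
t=2: arr=2 -> substrate=3 bound=3 product=0
t=3: arr=3 -> substrate=6 bound=3 product=0
t=4: arr=2 -> substrate=5 bound=3 product=3
t=5: arr=0 -> substrate=5 bound=3 product=3
t=6: arr=1 -> substrate=6 bound=3 product=3
t=7: arr=3 -> substrate=9 bound=3 product=3
t=8: arr=3 -> substrate=9 bound=3 product=6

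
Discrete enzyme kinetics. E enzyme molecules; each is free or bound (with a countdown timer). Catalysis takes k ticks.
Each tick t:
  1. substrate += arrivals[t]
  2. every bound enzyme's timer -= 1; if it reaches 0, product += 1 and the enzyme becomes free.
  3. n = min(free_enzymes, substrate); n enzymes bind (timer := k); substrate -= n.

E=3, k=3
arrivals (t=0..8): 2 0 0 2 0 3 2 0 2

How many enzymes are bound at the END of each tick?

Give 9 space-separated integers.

t=0: arr=2 -> substrate=0 bound=2 product=0
t=1: arr=0 -> substrate=0 bound=2 product=0
t=2: arr=0 -> substrate=0 bound=2 product=0
t=3: arr=2 -> substrate=0 bound=2 product=2
t=4: arr=0 -> substrate=0 bound=2 product=2
t=5: arr=3 -> substrate=2 bound=3 product=2
t=6: arr=2 -> substrate=2 bound=3 product=4
t=7: arr=0 -> substrate=2 bound=3 product=4
t=8: arr=2 -> substrate=3 bound=3 product=5

Answer: 2 2 2 2 2 3 3 3 3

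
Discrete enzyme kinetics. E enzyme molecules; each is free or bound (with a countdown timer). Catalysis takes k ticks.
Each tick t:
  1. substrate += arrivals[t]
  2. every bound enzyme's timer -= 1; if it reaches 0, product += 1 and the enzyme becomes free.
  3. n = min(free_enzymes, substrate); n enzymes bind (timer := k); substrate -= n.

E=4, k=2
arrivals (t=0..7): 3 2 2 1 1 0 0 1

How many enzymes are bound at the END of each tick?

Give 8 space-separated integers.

Answer: 3 4 4 4 2 1 0 1

Derivation:
t=0: arr=3 -> substrate=0 bound=3 product=0
t=1: arr=2 -> substrate=1 bound=4 product=0
t=2: arr=2 -> substrate=0 bound=4 product=3
t=3: arr=1 -> substrate=0 bound=4 product=4
t=4: arr=1 -> substrate=0 bound=2 product=7
t=5: arr=0 -> substrate=0 bound=1 product=8
t=6: arr=0 -> substrate=0 bound=0 product=9
t=7: arr=1 -> substrate=0 bound=1 product=9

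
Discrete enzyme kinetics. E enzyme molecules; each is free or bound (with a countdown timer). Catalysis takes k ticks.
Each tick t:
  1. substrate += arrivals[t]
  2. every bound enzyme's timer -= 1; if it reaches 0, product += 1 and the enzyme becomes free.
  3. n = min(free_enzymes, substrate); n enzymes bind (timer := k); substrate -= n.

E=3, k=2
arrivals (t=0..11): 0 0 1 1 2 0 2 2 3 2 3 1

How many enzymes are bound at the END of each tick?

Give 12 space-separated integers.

t=0: arr=0 -> substrate=0 bound=0 product=0
t=1: arr=0 -> substrate=0 bound=0 product=0
t=2: arr=1 -> substrate=0 bound=1 product=0
t=3: arr=1 -> substrate=0 bound=2 product=0
t=4: arr=2 -> substrate=0 bound=3 product=1
t=5: arr=0 -> substrate=0 bound=2 product=2
t=6: arr=2 -> substrate=0 bound=2 product=4
t=7: arr=2 -> substrate=1 bound=3 product=4
t=8: arr=3 -> substrate=2 bound=3 product=6
t=9: arr=2 -> substrate=3 bound=3 product=7
t=10: arr=3 -> substrate=4 bound=3 product=9
t=11: arr=1 -> substrate=4 bound=3 product=10

Answer: 0 0 1 2 3 2 2 3 3 3 3 3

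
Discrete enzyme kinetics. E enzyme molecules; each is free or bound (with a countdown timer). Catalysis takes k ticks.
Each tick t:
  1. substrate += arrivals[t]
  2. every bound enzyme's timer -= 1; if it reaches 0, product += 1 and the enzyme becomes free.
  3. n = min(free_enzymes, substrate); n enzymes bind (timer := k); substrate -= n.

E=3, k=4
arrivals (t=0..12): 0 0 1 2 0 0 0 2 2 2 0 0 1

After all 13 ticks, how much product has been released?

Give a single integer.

t=0: arr=0 -> substrate=0 bound=0 product=0
t=1: arr=0 -> substrate=0 bound=0 product=0
t=2: arr=1 -> substrate=0 bound=1 product=0
t=3: arr=2 -> substrate=0 bound=3 product=0
t=4: arr=0 -> substrate=0 bound=3 product=0
t=5: arr=0 -> substrate=0 bound=3 product=0
t=6: arr=0 -> substrate=0 bound=2 product=1
t=7: arr=2 -> substrate=0 bound=2 product=3
t=8: arr=2 -> substrate=1 bound=3 product=3
t=9: arr=2 -> substrate=3 bound=3 product=3
t=10: arr=0 -> substrate=3 bound=3 product=3
t=11: arr=0 -> substrate=1 bound=3 product=5
t=12: arr=1 -> substrate=1 bound=3 product=6

Answer: 6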